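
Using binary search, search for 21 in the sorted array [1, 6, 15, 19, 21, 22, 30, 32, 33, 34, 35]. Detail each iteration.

Binary search for 21 in [1, 6, 15, 19, 21, 22, 30, 32, 33, 34, 35]:

lo=0, hi=10, mid=5, arr[mid]=22 -> 22 > 21, search left half
lo=0, hi=4, mid=2, arr[mid]=15 -> 15 < 21, search right half
lo=3, hi=4, mid=3, arr[mid]=19 -> 19 < 21, search right half
lo=4, hi=4, mid=4, arr[mid]=21 -> Found target at index 4!

Binary search finds 21 at index 4 after 4 comparisons. The search repeatedly halves the search space by comparing with the middle element.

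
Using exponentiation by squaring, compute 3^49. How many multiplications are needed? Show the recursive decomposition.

Computing 3^49 by squaring (build up from 3^1; each line after the first costs one multiplication):

3^1 = 3
3^2 = (3^1)^2 = 3^2 = 9
3^3 = 3 * 3^2 = 3 * 9 = 27
3^6 = (3^3)^2 = 27^2 = 729
3^12 = (3^6)^2 = 729^2 = 531441
3^24 = (3^12)^2 = 531441^2 = 282429536481
3^48 = (3^24)^2 = 282429536481^2 = 79766443076872509863361
3^49 = 3 * 3^48 = 3 * 79766443076872509863361 = 239299329230617529590083

Result: 239299329230617529590083
Multiplications needed: 7 (7 lines after 3^1)

3^49 = 239299329230617529590083. Using exponentiation by squaring, this requires 7 multiplications. The key idea: if the exponent is even, square the half-power; if odd, multiply by the base once.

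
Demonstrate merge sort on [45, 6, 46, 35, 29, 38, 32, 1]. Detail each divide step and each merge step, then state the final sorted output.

Merge sort trace:

Split: [45, 6, 46, 35, 29, 38, 32, 1] -> [45, 6, 46, 35] and [29, 38, 32, 1]
  Split: [45, 6, 46, 35] -> [45, 6] and [46, 35]
    Split: [45, 6] -> [45] and [6]
    Merge: [45] + [6] -> [6, 45]
    Split: [46, 35] -> [46] and [35]
    Merge: [46] + [35] -> [35, 46]
  Merge: [6, 45] + [35, 46] -> [6, 35, 45, 46]
  Split: [29, 38, 32, 1] -> [29, 38] and [32, 1]
    Split: [29, 38] -> [29] and [38]
    Merge: [29] + [38] -> [29, 38]
    Split: [32, 1] -> [32] and [1]
    Merge: [32] + [1] -> [1, 32]
  Merge: [29, 38] + [1, 32] -> [1, 29, 32, 38]
Merge: [6, 35, 45, 46] + [1, 29, 32, 38] -> [1, 6, 29, 32, 35, 38, 45, 46]

Final sorted array: [1, 6, 29, 32, 35, 38, 45, 46]

The merge sort proceeds by recursively splitting the array and merging sorted halves.
After all merges, the sorted array is [1, 6, 29, 32, 35, 38, 45, 46].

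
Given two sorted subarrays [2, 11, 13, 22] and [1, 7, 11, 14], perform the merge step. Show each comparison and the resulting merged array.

Merging process:

Compare 2 vs 1: take 1 from right. Merged: [1]
Compare 2 vs 7: take 2 from left. Merged: [1, 2]
Compare 11 vs 7: take 7 from right. Merged: [1, 2, 7]
Compare 11 vs 11: take 11 from left. Merged: [1, 2, 7, 11]
Compare 13 vs 11: take 11 from right. Merged: [1, 2, 7, 11, 11]
Compare 13 vs 14: take 13 from left. Merged: [1, 2, 7, 11, 11, 13]
Compare 22 vs 14: take 14 from right. Merged: [1, 2, 7, 11, 11, 13, 14]
Append remaining from left: [22]. Merged: [1, 2, 7, 11, 11, 13, 14, 22]

Final merged array: [1, 2, 7, 11, 11, 13, 14, 22]
Total comparisons: 7

The merged array is [1, 2, 7, 11, 11, 13, 14, 22], requiring 7 comparisons. The merge step runs in O(n) time where n is the total number of elements.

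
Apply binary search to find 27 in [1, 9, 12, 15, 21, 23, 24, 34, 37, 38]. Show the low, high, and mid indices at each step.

Binary search for 27 in [1, 9, 12, 15, 21, 23, 24, 34, 37, 38]:

lo=0, hi=9, mid=4, arr[mid]=21 -> 21 < 27, search right half
lo=5, hi=9, mid=7, arr[mid]=34 -> 34 > 27, search left half
lo=5, hi=6, mid=5, arr[mid]=23 -> 23 < 27, search right half
lo=6, hi=6, mid=6, arr[mid]=24 -> 24 < 27, search right half
lo=7 > hi=6, target 27 not found

Binary search determines that 27 is not in the array after 4 comparisons. The search space was exhausted without finding the target.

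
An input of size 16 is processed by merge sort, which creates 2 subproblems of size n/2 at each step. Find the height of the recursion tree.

For divide and conquer with division factor 2:

Problem sizes at each level:
Level 0: 16
Level 1: 8
Level 2: 4
Level 3: 2
Level 4: 1

The root is level 0 and the size-1 base case is level 4 (the tree spans levels 0 through 4, i.e. 5 levels counting the root), so the depth is the number of divisions: log_2(16) = 4

The recursion tree depth is log_2(16) = 4. At each level, the problem size is divided by 2, so it takes 4 divisions to reduce to a base case of size 1. The algorithm makes 2 recursive calls at each level.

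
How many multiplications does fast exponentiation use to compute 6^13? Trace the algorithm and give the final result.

Computing 6^13 by squaring (build up from 6^1; each line after the first costs one multiplication):

6^1 = 6
6^2 = (6^1)^2 = 6^2 = 36
6^3 = 6 * 6^2 = 6 * 36 = 216
6^6 = (6^3)^2 = 216^2 = 46656
6^12 = (6^6)^2 = 46656^2 = 2176782336
6^13 = 6 * 6^12 = 6 * 2176782336 = 13060694016

Result: 13060694016
Multiplications needed: 5 (5 lines after 6^1)

6^13 = 13060694016. Using exponentiation by squaring, this requires 5 multiplications. The key idea: if the exponent is even, square the half-power; if odd, multiply by the base once.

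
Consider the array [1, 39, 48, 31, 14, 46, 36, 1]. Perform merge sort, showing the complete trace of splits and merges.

Merge sort trace:

Split: [1, 39, 48, 31, 14, 46, 36, 1] -> [1, 39, 48, 31] and [14, 46, 36, 1]
  Split: [1, 39, 48, 31] -> [1, 39] and [48, 31]
    Split: [1, 39] -> [1] and [39]
    Merge: [1] + [39] -> [1, 39]
    Split: [48, 31] -> [48] and [31]
    Merge: [48] + [31] -> [31, 48]
  Merge: [1, 39] + [31, 48] -> [1, 31, 39, 48]
  Split: [14, 46, 36, 1] -> [14, 46] and [36, 1]
    Split: [14, 46] -> [14] and [46]
    Merge: [14] + [46] -> [14, 46]
    Split: [36, 1] -> [36] and [1]
    Merge: [36] + [1] -> [1, 36]
  Merge: [14, 46] + [1, 36] -> [1, 14, 36, 46]
Merge: [1, 31, 39, 48] + [1, 14, 36, 46] -> [1, 1, 14, 31, 36, 39, 46, 48]

Final sorted array: [1, 1, 14, 31, 36, 39, 46, 48]

The merge sort proceeds by recursively splitting the array and merging sorted halves.
After all merges, the sorted array is [1, 1, 14, 31, 36, 39, 46, 48].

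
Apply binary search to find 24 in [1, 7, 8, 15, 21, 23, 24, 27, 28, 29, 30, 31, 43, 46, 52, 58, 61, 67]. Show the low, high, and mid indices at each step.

Binary search for 24 in [1, 7, 8, 15, 21, 23, 24, 27, 28, 29, 30, 31, 43, 46, 52, 58, 61, 67]:

lo=0, hi=17, mid=8, arr[mid]=28 -> 28 > 24, search left half
lo=0, hi=7, mid=3, arr[mid]=15 -> 15 < 24, search right half
lo=4, hi=7, mid=5, arr[mid]=23 -> 23 < 24, search right half
lo=6, hi=7, mid=6, arr[mid]=24 -> Found target at index 6!

Binary search finds 24 at index 6 after 4 comparisons. The search repeatedly halves the search space by comparing with the middle element.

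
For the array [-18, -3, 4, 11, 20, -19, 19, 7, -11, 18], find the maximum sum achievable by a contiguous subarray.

Using Kadane's algorithm on [-18, -3, 4, 11, 20, -19, 19, 7, -11, 18]:

Scanning through the array:
Position 1 (value -3): max_ending_here = -3, max_so_far = -3
Position 2 (value 4): max_ending_here = 4, max_so_far = 4
Position 3 (value 11): max_ending_here = 15, max_so_far = 15
Position 4 (value 20): max_ending_here = 35, max_so_far = 35
Position 5 (value -19): max_ending_here = 16, max_so_far = 35
Position 6 (value 19): max_ending_here = 35, max_so_far = 35
Position 7 (value 7): max_ending_here = 42, max_so_far = 42
Position 8 (value -11): max_ending_here = 31, max_so_far = 42
Position 9 (value 18): max_ending_here = 49, max_so_far = 49

Maximum subarray: [4, 11, 20, -19, 19, 7, -11, 18]
Maximum sum: 49

The maximum subarray is [4, 11, 20, -19, 19, 7, -11, 18] with sum 49. This subarray runs from index 2 to index 9.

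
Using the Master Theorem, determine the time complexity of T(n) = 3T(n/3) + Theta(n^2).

Master Theorem for T(n) = 3T(n/3) + O(n^2):

a = 3, b = 3, c = 2
log_b(a) = log_3(3) = 1.0000

Case 3: c = 2 > log_3(3) = 1.0000
T(n) = O(n^2) = O(n^2)

For T(n) = 3T(n/3) + O(n^2): log_3(3) = 1.0000. This is Case 3 of the Master Theorem (c > log_b(a), work dominated by root), giving O(n^2).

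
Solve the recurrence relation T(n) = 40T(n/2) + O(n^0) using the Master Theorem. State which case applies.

Master Theorem for T(n) = 40T(n/2) + O(n^0):

a = 40, b = 2, c = 0
log_b(a) = log_2(40) = 5.3219

Case 1: c = 0 < log_2(40) = 5.3219
T(n) = O(n^(log_2 40))

For T(n) = 40T(n/2) + O(n^0): log_2(40) = 5.3219. This is Case 1 of the Master Theorem (c < log_b(a), work dominated by leaves), giving O(n^(log_2 40)).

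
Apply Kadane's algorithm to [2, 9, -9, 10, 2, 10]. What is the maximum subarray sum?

Using Kadane's algorithm on [2, 9, -9, 10, 2, 10]:

Scanning through the array:
Position 1 (value 9): max_ending_here = 11, max_so_far = 11
Position 2 (value -9): max_ending_here = 2, max_so_far = 11
Position 3 (value 10): max_ending_here = 12, max_so_far = 12
Position 4 (value 2): max_ending_here = 14, max_so_far = 14
Position 5 (value 10): max_ending_here = 24, max_so_far = 24

Maximum subarray: [2, 9, -9, 10, 2, 10]
Maximum sum: 24

The maximum subarray is [2, 9, -9, 10, 2, 10] with sum 24. This subarray runs from index 0 to index 5.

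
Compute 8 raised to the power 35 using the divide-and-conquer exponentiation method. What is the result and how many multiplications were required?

Computing 8^35 by squaring (build up from 8^1; each line after the first costs one multiplication):

8^1 = 8
8^2 = (8^1)^2 = 8^2 = 64
8^4 = (8^2)^2 = 64^2 = 4096
8^8 = (8^4)^2 = 4096^2 = 16777216
8^16 = (8^8)^2 = 16777216^2 = 281474976710656
8^17 = 8 * 8^16 = 8 * 281474976710656 = 2251799813685248
8^34 = (8^17)^2 = 2251799813685248^2 = 5070602400912917605986812821504
8^35 = 8 * 8^34 = 8 * 5070602400912917605986812821504 = 40564819207303340847894502572032

Result: 40564819207303340847894502572032
Multiplications needed: 7 (7 lines after 8^1)

8^35 = 40564819207303340847894502572032. Using exponentiation by squaring, this requires 7 multiplications. The key idea: if the exponent is even, square the half-power; if odd, multiply by the base once.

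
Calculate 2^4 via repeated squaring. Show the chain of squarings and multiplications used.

Computing 2^4 by squaring (build up from 2^1; each line after the first costs one multiplication):

2^1 = 2
2^2 = (2^1)^2 = 2^2 = 4
2^4 = (2^2)^2 = 4^2 = 16

Result: 16
Multiplications needed: 2 (2 lines after 2^1)

2^4 = 16. Using exponentiation by squaring, this requires 2 multiplications. The key idea: if the exponent is even, square the half-power; if odd, multiply by the base once.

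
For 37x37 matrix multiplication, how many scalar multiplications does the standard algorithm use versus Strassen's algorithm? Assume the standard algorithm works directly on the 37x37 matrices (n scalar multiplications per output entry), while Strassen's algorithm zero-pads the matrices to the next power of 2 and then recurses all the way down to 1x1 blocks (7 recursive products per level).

Matrix multiplication for 37x37 matrices:

Strassen's algorithm requires power-of-2 dimensions. Pad 37x37 to 64x64 (next power of 2).

Standard algorithm: 37^3 = 50653 multiplications
Strassen's algorithm: 7^(log2(64)) = 7^6 = 117649 multiplications
Difference: 50653 - 117649 = -66996 (Strassen uses MORE here due to padding overhead — for small or just-over-power-of-2 n, padding can outweigh the per-level savings)

Standard: 50653 multiplications (37^3). Strassen: 117649 multiplications (7^6, after padding to 64x64). Strassen reduces 8 recursive multiplications to 7 at each level.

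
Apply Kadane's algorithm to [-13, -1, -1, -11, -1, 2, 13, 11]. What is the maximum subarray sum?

Using Kadane's algorithm on [-13, -1, -1, -11, -1, 2, 13, 11]:

Scanning through the array:
Position 1 (value -1): max_ending_here = -1, max_so_far = -1
Position 2 (value -1): max_ending_here = -1, max_so_far = -1
Position 3 (value -11): max_ending_here = -11, max_so_far = -1
Position 4 (value -1): max_ending_here = -1, max_so_far = -1
Position 5 (value 2): max_ending_here = 2, max_so_far = 2
Position 6 (value 13): max_ending_here = 15, max_so_far = 15
Position 7 (value 11): max_ending_here = 26, max_so_far = 26

Maximum subarray: [2, 13, 11]
Maximum sum: 26

The maximum subarray is [2, 13, 11] with sum 26. This subarray runs from index 5 to index 7.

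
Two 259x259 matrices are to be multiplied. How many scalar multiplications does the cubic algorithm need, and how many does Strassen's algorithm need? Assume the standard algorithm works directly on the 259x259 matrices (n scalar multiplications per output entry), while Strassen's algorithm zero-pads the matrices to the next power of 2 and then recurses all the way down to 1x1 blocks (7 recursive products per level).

Matrix multiplication for 259x259 matrices:

Strassen's algorithm requires power-of-2 dimensions. Pad 259x259 to 512x512 (next power of 2).

Standard algorithm: 259^3 = 17373979 multiplications
Strassen's algorithm: 7^(log2(512)) = 7^9 = 40353607 multiplications
Difference: 17373979 - 40353607 = -22979628 (Strassen uses MORE here due to padding overhead — for small or just-over-power-of-2 n, padding can outweigh the per-level savings)

Standard: 17373979 multiplications (259^3). Strassen: 40353607 multiplications (7^9, after padding to 512x512). Strassen reduces 8 recursive multiplications to 7 at each level.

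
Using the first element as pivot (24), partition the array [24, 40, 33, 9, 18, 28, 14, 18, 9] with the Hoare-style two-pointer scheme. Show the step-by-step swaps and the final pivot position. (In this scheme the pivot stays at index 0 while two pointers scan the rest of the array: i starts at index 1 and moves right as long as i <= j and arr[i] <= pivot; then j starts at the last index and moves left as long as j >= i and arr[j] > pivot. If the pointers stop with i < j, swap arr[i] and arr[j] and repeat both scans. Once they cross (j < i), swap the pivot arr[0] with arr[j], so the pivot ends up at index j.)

Hoare-style two-pointer partition with pivot = 24:

Initial array: [24, 40, 33, 9, 18, 28, 14, 18, 9]

Pointers start at i = 1, j = 8.
i stops at index 1 (arr[1]=40 > 24), j stops at index 8 (arr[8]=9 <= 24): swap arr[1] and arr[8], array becomes [24, 9, 33, 9, 18, 28, 14, 18, 40]
i stops at index 2 (arr[2]=33 > 24), j stops at index 7 (arr[7]=18 <= 24): swap arr[2] and arr[7], array becomes [24, 9, 18, 9, 18, 28, 14, 33, 40]
i stops at index 5 (arr[5]=28 > 24), j stops at index 6 (arr[6]=14 <= 24): swap arr[5] and arr[6], array becomes [24, 9, 18, 9, 18, 14, 28, 33, 40]
i ends at 6, j ends at 5: the pointers have crossed (j < i), so scanning stops.

Swap pivot arr[0] with arr[5] to place pivot at position 5: [14, 9, 18, 9, 18, 24, 28, 33, 40]
Pivot position: 5

After partitioning with pivot 24, the array becomes [14, 9, 18, 9, 18, 24, 28, 33, 40]. The pivot is placed at index 5. All elements to the left of the pivot are <= 24, and all elements to the right are > 24.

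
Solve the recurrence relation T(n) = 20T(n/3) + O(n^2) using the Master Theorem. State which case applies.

Master Theorem for T(n) = 20T(n/3) + O(n^2):

a = 20, b = 3, c = 2
log_b(a) = log_3(20) = 2.7268

Case 1: c = 2 < log_3(20) = 2.7268
T(n) = O(n^(log_3 20))

For T(n) = 20T(n/3) + O(n^2): log_3(20) = 2.7268. This is Case 1 of the Master Theorem (c < log_b(a), work dominated by leaves), giving O(n^(log_3 20)).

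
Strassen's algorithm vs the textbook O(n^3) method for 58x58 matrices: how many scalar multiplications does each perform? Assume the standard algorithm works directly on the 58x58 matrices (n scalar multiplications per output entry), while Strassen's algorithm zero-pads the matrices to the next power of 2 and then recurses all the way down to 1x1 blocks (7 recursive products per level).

Matrix multiplication for 58x58 matrices:

Strassen's algorithm requires power-of-2 dimensions. Pad 58x58 to 64x64 (next power of 2).

Standard algorithm: 58^3 = 195112 multiplications
Strassen's algorithm: 7^(log2(64)) = 7^6 = 117649 multiplications
Savings: 195112 - 117649 = 77463 multiplications

Standard: 195112 multiplications (58^3). Strassen: 117649 multiplications (7^6, after padding to 64x64). Strassen reduces 8 recursive multiplications to 7 at each level.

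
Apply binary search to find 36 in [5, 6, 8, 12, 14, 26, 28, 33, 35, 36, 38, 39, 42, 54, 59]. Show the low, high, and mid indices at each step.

Binary search for 36 in [5, 6, 8, 12, 14, 26, 28, 33, 35, 36, 38, 39, 42, 54, 59]:

lo=0, hi=14, mid=7, arr[mid]=33 -> 33 < 36, search right half
lo=8, hi=14, mid=11, arr[mid]=39 -> 39 > 36, search left half
lo=8, hi=10, mid=9, arr[mid]=36 -> Found target at index 9!

Binary search finds 36 at index 9 after 3 comparisons. The search repeatedly halves the search space by comparing with the middle element.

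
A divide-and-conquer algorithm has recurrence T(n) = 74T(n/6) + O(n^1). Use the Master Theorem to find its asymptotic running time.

Master Theorem for T(n) = 74T(n/6) + O(n^1):

a = 74, b = 6, c = 1
log_b(a) = log_6(74) = 2.4021

Case 1: c = 1 < log_6(74) = 2.4021
T(n) = O(n^(log_6 74))

For T(n) = 74T(n/6) + O(n^1): log_6(74) = 2.4021. This is Case 1 of the Master Theorem (c < log_b(a), work dominated by leaves), giving O(n^(log_6 74)).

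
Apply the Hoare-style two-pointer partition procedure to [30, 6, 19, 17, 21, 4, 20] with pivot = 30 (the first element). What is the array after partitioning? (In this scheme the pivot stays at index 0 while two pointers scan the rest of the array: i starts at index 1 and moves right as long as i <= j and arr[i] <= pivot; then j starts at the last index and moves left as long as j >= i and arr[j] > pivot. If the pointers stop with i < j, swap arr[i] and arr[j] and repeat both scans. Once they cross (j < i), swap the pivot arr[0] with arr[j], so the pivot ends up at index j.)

Hoare-style two-pointer partition with pivot = 30:

Initial array: [30, 6, 19, 17, 21, 4, 20]

Pointers start at i = 1, j = 6.
i ends at 7, j ends at 6: the pointers have crossed (j < i), so scanning stops.

Swap pivot arr[0] with arr[6] to place pivot at position 6: [20, 6, 19, 17, 21, 4, 30]
Pivot position: 6

After partitioning with pivot 30, the array becomes [20, 6, 19, 17, 21, 4, 30]. The pivot is placed at index 6. All elements to the left of the pivot are <= 30, and all elements to the right are > 30.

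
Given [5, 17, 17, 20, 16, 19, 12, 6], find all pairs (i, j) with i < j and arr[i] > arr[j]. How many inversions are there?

Finding inversions in [5, 17, 17, 20, 16, 19, 12, 6]:

(1, 4): arr[1]=17 > arr[4]=16
(1, 6): arr[1]=17 > arr[6]=12
(1, 7): arr[1]=17 > arr[7]=6
(2, 4): arr[2]=17 > arr[4]=16
(2, 6): arr[2]=17 > arr[6]=12
(2, 7): arr[2]=17 > arr[7]=6
(3, 4): arr[3]=20 > arr[4]=16
(3, 5): arr[3]=20 > arr[5]=19
(3, 6): arr[3]=20 > arr[6]=12
(3, 7): arr[3]=20 > arr[7]=6
(4, 6): arr[4]=16 > arr[6]=12
(4, 7): arr[4]=16 > arr[7]=6
(5, 6): arr[5]=19 > arr[6]=12
(5, 7): arr[5]=19 > arr[7]=6
(6, 7): arr[6]=12 > arr[7]=6

Total inversions: 15

The array has 15 inversion(s): (1,4), (1,6), (1,7), (2,4), (2,6), (2,7), (3,4), (3,5), (3,6), (3,7), (4,6), (4,7), (5,6), (5,7), (6,7). Each pair (i,j) satisfies i < j and arr[i] > arr[j].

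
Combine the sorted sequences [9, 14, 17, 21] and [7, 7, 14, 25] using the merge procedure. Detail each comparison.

Merging process:

Compare 9 vs 7: take 7 from right. Merged: [7]
Compare 9 vs 7: take 7 from right. Merged: [7, 7]
Compare 9 vs 14: take 9 from left. Merged: [7, 7, 9]
Compare 14 vs 14: take 14 from left. Merged: [7, 7, 9, 14]
Compare 17 vs 14: take 14 from right. Merged: [7, 7, 9, 14, 14]
Compare 17 vs 25: take 17 from left. Merged: [7, 7, 9, 14, 14, 17]
Compare 21 vs 25: take 21 from left. Merged: [7, 7, 9, 14, 14, 17, 21]
Append remaining from right: [25]. Merged: [7, 7, 9, 14, 14, 17, 21, 25]

Final merged array: [7, 7, 9, 14, 14, 17, 21, 25]
Total comparisons: 7

The merged array is [7, 7, 9, 14, 14, 17, 21, 25], requiring 7 comparisons. The merge step runs in O(n) time where n is the total number of elements.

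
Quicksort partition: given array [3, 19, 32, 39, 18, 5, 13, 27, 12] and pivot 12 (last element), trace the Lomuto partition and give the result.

Lomuto partition with pivot = 12:

Initial array: [3, 19, 32, 39, 18, 5, 13, 27, 12]

arr[0]=3 <= 12: swap with position 0, array becomes [3, 19, 32, 39, 18, 5, 13, 27, 12]
arr[1]=19 > 12: no swap
arr[2]=32 > 12: no swap
arr[3]=39 > 12: no swap
arr[4]=18 > 12: no swap
arr[5]=5 <= 12: swap with position 1, array becomes [3, 5, 32, 39, 18, 19, 13, 27, 12]
arr[6]=13 > 12: no swap
arr[7]=27 > 12: no swap

Place pivot at position 2: [3, 5, 12, 39, 18, 19, 13, 27, 32]
Pivot position: 2

After partitioning with pivot 12, the array becomes [3, 5, 12, 39, 18, 19, 13, 27, 32]. The pivot is placed at index 2. All elements to the left of the pivot are <= 12, and all elements to the right are > 12.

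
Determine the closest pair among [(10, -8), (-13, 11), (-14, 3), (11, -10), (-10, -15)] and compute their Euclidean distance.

Computing all pairwise distances among 5 points:

d((10, -8), (-13, 11)) = 29.8329
d((10, -8), (-14, 3)) = 26.4008
d((10, -8), (11, -10)) = 2.2361 <-- minimum
d((10, -8), (-10, -15)) = 21.1896
d((-13, 11), (-14, 3)) = 8.0623
d((-13, 11), (11, -10)) = 31.8904
d((-13, 11), (-10, -15)) = 26.1725
d((-14, 3), (11, -10)) = 28.178
d((-14, 3), (-10, -15)) = 18.4391
d((11, -10), (-10, -15)) = 21.587

Closest pair: (10, -8) and (11, -10) with distance 2.2361

The closest pair is (10, -8) and (11, -10) with Euclidean distance 2.2361. For 5 points, brute-force pairwise comparison is shown above. For large n, the divide-and-conquer algorithm (sort by x, recurse on halves, check the dividing strip) achieves O(n log n).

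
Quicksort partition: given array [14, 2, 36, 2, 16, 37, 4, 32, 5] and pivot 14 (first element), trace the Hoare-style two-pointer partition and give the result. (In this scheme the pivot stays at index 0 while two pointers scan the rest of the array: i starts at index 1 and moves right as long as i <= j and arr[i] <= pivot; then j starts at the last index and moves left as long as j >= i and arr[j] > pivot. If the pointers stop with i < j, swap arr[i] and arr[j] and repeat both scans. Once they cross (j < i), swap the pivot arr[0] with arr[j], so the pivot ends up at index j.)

Hoare-style two-pointer partition with pivot = 14:

Initial array: [14, 2, 36, 2, 16, 37, 4, 32, 5]

Pointers start at i = 1, j = 8.
i stops at index 2 (arr[2]=36 > 14), j stops at index 8 (arr[8]=5 <= 14): swap arr[2] and arr[8], array becomes [14, 2, 5, 2, 16, 37, 4, 32, 36]
i stops at index 4 (arr[4]=16 > 14), j stops at index 6 (arr[6]=4 <= 14): swap arr[4] and arr[6], array becomes [14, 2, 5, 2, 4, 37, 16, 32, 36]
i ends at 5, j ends at 4: the pointers have crossed (j < i), so scanning stops.

Swap pivot arr[0] with arr[4] to place pivot at position 4: [4, 2, 5, 2, 14, 37, 16, 32, 36]
Pivot position: 4

After partitioning with pivot 14, the array becomes [4, 2, 5, 2, 14, 37, 16, 32, 36]. The pivot is placed at index 4. All elements to the left of the pivot are <= 14, and all elements to the right are > 14.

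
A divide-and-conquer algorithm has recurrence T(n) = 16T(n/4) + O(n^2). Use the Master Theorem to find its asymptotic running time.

Master Theorem for T(n) = 16T(n/4) + O(n^2):

a = 16, b = 4, c = 2
log_b(a) = log_4(16) = 2.0000

Case 2: c = 2 = log_4(16) = 2.0000
T(n) = O(n^2 log n) = O(n^2 log n)

For T(n) = 16T(n/4) + O(n^2): log_4(16) = 2.0000. This is Case 2 of the Master Theorem (c = log_b(a), equal work at all levels), giving O(n^2 log n).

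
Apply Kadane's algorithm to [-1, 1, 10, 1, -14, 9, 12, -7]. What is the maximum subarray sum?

Using Kadane's algorithm on [-1, 1, 10, 1, -14, 9, 12, -7]:

Scanning through the array:
Position 1 (value 1): max_ending_here = 1, max_so_far = 1
Position 2 (value 10): max_ending_here = 11, max_so_far = 11
Position 3 (value 1): max_ending_here = 12, max_so_far = 12
Position 4 (value -14): max_ending_here = -2, max_so_far = 12
Position 5 (value 9): max_ending_here = 9, max_so_far = 12
Position 6 (value 12): max_ending_here = 21, max_so_far = 21
Position 7 (value -7): max_ending_here = 14, max_so_far = 21

Maximum subarray: [9, 12]
Maximum sum: 21

The maximum subarray is [9, 12] with sum 21. This subarray runs from index 5 to index 6.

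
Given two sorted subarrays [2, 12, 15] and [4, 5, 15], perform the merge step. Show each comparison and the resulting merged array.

Merging process:

Compare 2 vs 4: take 2 from left. Merged: [2]
Compare 12 vs 4: take 4 from right. Merged: [2, 4]
Compare 12 vs 5: take 5 from right. Merged: [2, 4, 5]
Compare 12 vs 15: take 12 from left. Merged: [2, 4, 5, 12]
Compare 15 vs 15: take 15 from left. Merged: [2, 4, 5, 12, 15]
Append remaining from right: [15]. Merged: [2, 4, 5, 12, 15, 15]

Final merged array: [2, 4, 5, 12, 15, 15]
Total comparisons: 5

The merged array is [2, 4, 5, 12, 15, 15], requiring 5 comparisons. The merge step runs in O(n) time where n is the total number of elements.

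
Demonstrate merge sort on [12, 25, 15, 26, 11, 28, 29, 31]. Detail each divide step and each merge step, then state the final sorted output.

Merge sort trace:

Split: [12, 25, 15, 26, 11, 28, 29, 31] -> [12, 25, 15, 26] and [11, 28, 29, 31]
  Split: [12, 25, 15, 26] -> [12, 25] and [15, 26]
    Split: [12, 25] -> [12] and [25]
    Merge: [12] + [25] -> [12, 25]
    Split: [15, 26] -> [15] and [26]
    Merge: [15] + [26] -> [15, 26]
  Merge: [12, 25] + [15, 26] -> [12, 15, 25, 26]
  Split: [11, 28, 29, 31] -> [11, 28] and [29, 31]
    Split: [11, 28] -> [11] and [28]
    Merge: [11] + [28] -> [11, 28]
    Split: [29, 31] -> [29] and [31]
    Merge: [29] + [31] -> [29, 31]
  Merge: [11, 28] + [29, 31] -> [11, 28, 29, 31]
Merge: [12, 15, 25, 26] + [11, 28, 29, 31] -> [11, 12, 15, 25, 26, 28, 29, 31]

Final sorted array: [11, 12, 15, 25, 26, 28, 29, 31]

The merge sort proceeds by recursively splitting the array and merging sorted halves.
After all merges, the sorted array is [11, 12, 15, 25, 26, 28, 29, 31].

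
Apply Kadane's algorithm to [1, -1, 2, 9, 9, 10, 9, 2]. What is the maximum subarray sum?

Using Kadane's algorithm on [1, -1, 2, 9, 9, 10, 9, 2]:

Scanning through the array:
Position 1 (value -1): max_ending_here = 0, max_so_far = 1
Position 2 (value 2): max_ending_here = 2, max_so_far = 2
Position 3 (value 9): max_ending_here = 11, max_so_far = 11
Position 4 (value 9): max_ending_here = 20, max_so_far = 20
Position 5 (value 10): max_ending_here = 30, max_so_far = 30
Position 6 (value 9): max_ending_here = 39, max_so_far = 39
Position 7 (value 2): max_ending_here = 41, max_so_far = 41

Maximum subarray: [1, -1, 2, 9, 9, 10, 9, 2]
Maximum sum: 41

The maximum subarray is [1, -1, 2, 9, 9, 10, 9, 2] with sum 41. This subarray runs from index 0 to index 7.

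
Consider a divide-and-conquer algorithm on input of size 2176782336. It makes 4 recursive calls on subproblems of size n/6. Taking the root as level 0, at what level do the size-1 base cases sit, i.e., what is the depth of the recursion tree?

For divide and conquer with division factor 6:

Problem sizes at each level:
Level 0: 2176782336
Level 1: 362797056
Level 2: 60466176
Level 3: 10077696
Level 4: 1679616
Level 5: 279936
Level 6: 46656
Level 7: 7776
Level 8: 1296
Level 9: 216
Level 10: 36
Level 11: 6
Level 12: 1

The root is level 0 and the size-1 base case is level 12 (the tree spans levels 0 through 12, i.e. 13 levels counting the root), so the depth is the number of divisions: log_6(2176782336) = 12

The recursion tree depth is log_6(2176782336) = 12. At each level, the problem size is divided by 6, so it takes 12 divisions to reduce to a base case of size 1. The algorithm makes 4 recursive calls at each level.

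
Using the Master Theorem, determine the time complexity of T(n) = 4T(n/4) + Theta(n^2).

Master Theorem for T(n) = 4T(n/4) + O(n^2):

a = 4, b = 4, c = 2
log_b(a) = log_4(4) = 1.0000

Case 3: c = 2 > log_4(4) = 1.0000
T(n) = O(n^2) = O(n^2)

For T(n) = 4T(n/4) + O(n^2): log_4(4) = 1.0000. This is Case 3 of the Master Theorem (c > log_b(a), work dominated by root), giving O(n^2).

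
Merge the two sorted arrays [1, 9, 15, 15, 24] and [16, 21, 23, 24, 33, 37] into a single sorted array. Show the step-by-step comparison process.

Merging process:

Compare 1 vs 16: take 1 from left. Merged: [1]
Compare 9 vs 16: take 9 from left. Merged: [1, 9]
Compare 15 vs 16: take 15 from left. Merged: [1, 9, 15]
Compare 15 vs 16: take 15 from left. Merged: [1, 9, 15, 15]
Compare 24 vs 16: take 16 from right. Merged: [1, 9, 15, 15, 16]
Compare 24 vs 21: take 21 from right. Merged: [1, 9, 15, 15, 16, 21]
Compare 24 vs 23: take 23 from right. Merged: [1, 9, 15, 15, 16, 21, 23]
Compare 24 vs 24: take 24 from left. Merged: [1, 9, 15, 15, 16, 21, 23, 24]
Append remaining from right: [24, 33, 37]. Merged: [1, 9, 15, 15, 16, 21, 23, 24, 24, 33, 37]

Final merged array: [1, 9, 15, 15, 16, 21, 23, 24, 24, 33, 37]
Total comparisons: 8

The merged array is [1, 9, 15, 15, 16, 21, 23, 24, 24, 33, 37], requiring 8 comparisons. The merge step runs in O(n) time where n is the total number of elements.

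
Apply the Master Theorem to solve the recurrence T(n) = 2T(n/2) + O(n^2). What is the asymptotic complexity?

Master Theorem for T(n) = 2T(n/2) + O(n^2):

a = 2, b = 2, c = 2
log_b(a) = log_2(2) = 1.0000

Case 3: c = 2 > log_2(2) = 1.0000
T(n) = O(n^2) = O(n^2)

For T(n) = 2T(n/2) + O(n^2): log_2(2) = 1.0000. This is Case 3 of the Master Theorem (c > log_b(a), work dominated by root), giving O(n^2).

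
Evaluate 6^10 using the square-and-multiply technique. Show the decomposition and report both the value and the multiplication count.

Computing 6^10 by squaring (build up from 6^1; each line after the first costs one multiplication):

6^1 = 6
6^2 = (6^1)^2 = 6^2 = 36
6^4 = (6^2)^2 = 36^2 = 1296
6^5 = 6 * 6^4 = 6 * 1296 = 7776
6^10 = (6^5)^2 = 7776^2 = 60466176

Result: 60466176
Multiplications needed: 4 (4 lines after 6^1)

6^10 = 60466176. Using exponentiation by squaring, this requires 4 multiplications. The key idea: if the exponent is even, square the half-power; if odd, multiply by the base once.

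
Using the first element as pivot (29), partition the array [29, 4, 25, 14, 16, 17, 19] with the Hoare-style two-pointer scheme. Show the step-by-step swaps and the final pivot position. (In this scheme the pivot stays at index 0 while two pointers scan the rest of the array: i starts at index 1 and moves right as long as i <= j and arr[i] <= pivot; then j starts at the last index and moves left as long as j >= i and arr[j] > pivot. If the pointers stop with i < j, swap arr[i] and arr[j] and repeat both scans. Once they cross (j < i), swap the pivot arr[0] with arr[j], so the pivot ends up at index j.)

Hoare-style two-pointer partition with pivot = 29:

Initial array: [29, 4, 25, 14, 16, 17, 19]

Pointers start at i = 1, j = 6.
i ends at 7, j ends at 6: the pointers have crossed (j < i), so scanning stops.

Swap pivot arr[0] with arr[6] to place pivot at position 6: [19, 4, 25, 14, 16, 17, 29]
Pivot position: 6

After partitioning with pivot 29, the array becomes [19, 4, 25, 14, 16, 17, 29]. The pivot is placed at index 6. All elements to the left of the pivot are <= 29, and all elements to the right are > 29.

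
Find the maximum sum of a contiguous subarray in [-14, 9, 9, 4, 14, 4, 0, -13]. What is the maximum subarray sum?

Using Kadane's algorithm on [-14, 9, 9, 4, 14, 4, 0, -13]:

Scanning through the array:
Position 1 (value 9): max_ending_here = 9, max_so_far = 9
Position 2 (value 9): max_ending_here = 18, max_so_far = 18
Position 3 (value 4): max_ending_here = 22, max_so_far = 22
Position 4 (value 14): max_ending_here = 36, max_so_far = 36
Position 5 (value 4): max_ending_here = 40, max_so_far = 40
Position 6 (value 0): max_ending_here = 40, max_so_far = 40
Position 7 (value -13): max_ending_here = 27, max_so_far = 40

Maximum subarray: [9, 9, 4, 14, 4]
Maximum sum: 40

The maximum subarray is [9, 9, 4, 14, 4] with sum 40. This subarray runs from index 1 to index 5.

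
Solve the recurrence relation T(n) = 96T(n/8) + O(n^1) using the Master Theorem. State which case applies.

Master Theorem for T(n) = 96T(n/8) + O(n^1):

a = 96, b = 8, c = 1
log_b(a) = log_8(96) = 2.1950

Case 1: c = 1 < log_8(96) = 2.1950
T(n) = O(n^(log_8 96))

For T(n) = 96T(n/8) + O(n^1): log_8(96) = 2.1950. This is Case 1 of the Master Theorem (c < log_b(a), work dominated by leaves), giving O(n^(log_8 96)).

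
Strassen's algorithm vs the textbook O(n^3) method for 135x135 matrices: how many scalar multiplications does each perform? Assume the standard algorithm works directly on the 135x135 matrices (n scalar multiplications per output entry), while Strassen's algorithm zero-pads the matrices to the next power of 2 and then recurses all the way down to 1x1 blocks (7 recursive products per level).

Matrix multiplication for 135x135 matrices:

Strassen's algorithm requires power-of-2 dimensions. Pad 135x135 to 256x256 (next power of 2).

Standard algorithm: 135^3 = 2460375 multiplications
Strassen's algorithm: 7^(log2(256)) = 7^8 = 5764801 multiplications
Difference: 2460375 - 5764801 = -3304426 (Strassen uses MORE here due to padding overhead — for small or just-over-power-of-2 n, padding can outweigh the per-level savings)

Standard: 2460375 multiplications (135^3). Strassen: 5764801 multiplications (7^8, after padding to 256x256). Strassen reduces 8 recursive multiplications to 7 at each level.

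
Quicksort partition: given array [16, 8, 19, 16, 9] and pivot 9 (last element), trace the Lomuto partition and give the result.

Lomuto partition with pivot = 9:

Initial array: [16, 8, 19, 16, 9]

arr[0]=16 > 9: no swap
arr[1]=8 <= 9: swap with position 0, array becomes [8, 16, 19, 16, 9]
arr[2]=19 > 9: no swap
arr[3]=16 > 9: no swap

Place pivot at position 1: [8, 9, 19, 16, 16]
Pivot position: 1

After partitioning with pivot 9, the array becomes [8, 9, 19, 16, 16]. The pivot is placed at index 1. All elements to the left of the pivot are <= 9, and all elements to the right are > 9.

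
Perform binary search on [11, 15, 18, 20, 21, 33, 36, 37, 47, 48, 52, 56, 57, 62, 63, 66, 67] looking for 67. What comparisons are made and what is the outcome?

Binary search for 67 in [11, 15, 18, 20, 21, 33, 36, 37, 47, 48, 52, 56, 57, 62, 63, 66, 67]:

lo=0, hi=16, mid=8, arr[mid]=47 -> 47 < 67, search right half
lo=9, hi=16, mid=12, arr[mid]=57 -> 57 < 67, search right half
lo=13, hi=16, mid=14, arr[mid]=63 -> 63 < 67, search right half
lo=15, hi=16, mid=15, arr[mid]=66 -> 66 < 67, search right half
lo=16, hi=16, mid=16, arr[mid]=67 -> Found target at index 16!

Binary search finds 67 at index 16 after 5 comparisons. The search repeatedly halves the search space by comparing with the middle element.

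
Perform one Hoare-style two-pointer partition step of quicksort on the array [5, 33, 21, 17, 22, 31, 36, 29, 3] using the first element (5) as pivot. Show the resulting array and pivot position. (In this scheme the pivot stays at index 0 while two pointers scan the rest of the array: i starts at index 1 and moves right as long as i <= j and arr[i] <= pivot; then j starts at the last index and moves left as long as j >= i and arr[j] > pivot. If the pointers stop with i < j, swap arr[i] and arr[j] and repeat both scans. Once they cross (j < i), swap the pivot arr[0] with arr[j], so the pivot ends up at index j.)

Hoare-style two-pointer partition with pivot = 5:

Initial array: [5, 33, 21, 17, 22, 31, 36, 29, 3]

Pointers start at i = 1, j = 8.
i stops at index 1 (arr[1]=33 > 5), j stops at index 8 (arr[8]=3 <= 5): swap arr[1] and arr[8], array becomes [5, 3, 21, 17, 22, 31, 36, 29, 33]
i ends at 2, j ends at 1: the pointers have crossed (j < i), so scanning stops.

Swap pivot arr[0] with arr[1] to place pivot at position 1: [3, 5, 21, 17, 22, 31, 36, 29, 33]
Pivot position: 1

After partitioning with pivot 5, the array becomes [3, 5, 21, 17, 22, 31, 36, 29, 33]. The pivot is placed at index 1. All elements to the left of the pivot are <= 5, and all elements to the right are > 5.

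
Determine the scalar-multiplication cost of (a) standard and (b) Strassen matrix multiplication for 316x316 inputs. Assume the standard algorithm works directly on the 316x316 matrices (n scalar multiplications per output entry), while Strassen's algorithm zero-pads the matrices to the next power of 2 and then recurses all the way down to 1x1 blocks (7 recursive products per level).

Matrix multiplication for 316x316 matrices:

Strassen's algorithm requires power-of-2 dimensions. Pad 316x316 to 512x512 (next power of 2).

Standard algorithm: 316^3 = 31554496 multiplications
Strassen's algorithm: 7^(log2(512)) = 7^9 = 40353607 multiplications
Difference: 31554496 - 40353607 = -8799111 (Strassen uses MORE here due to padding overhead — for small or just-over-power-of-2 n, padding can outweigh the per-level savings)

Standard: 31554496 multiplications (316^3). Strassen: 40353607 multiplications (7^9, after padding to 512x512). Strassen reduces 8 recursive multiplications to 7 at each level.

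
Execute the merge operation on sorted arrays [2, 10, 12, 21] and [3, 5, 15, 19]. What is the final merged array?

Merging process:

Compare 2 vs 3: take 2 from left. Merged: [2]
Compare 10 vs 3: take 3 from right. Merged: [2, 3]
Compare 10 vs 5: take 5 from right. Merged: [2, 3, 5]
Compare 10 vs 15: take 10 from left. Merged: [2, 3, 5, 10]
Compare 12 vs 15: take 12 from left. Merged: [2, 3, 5, 10, 12]
Compare 21 vs 15: take 15 from right. Merged: [2, 3, 5, 10, 12, 15]
Compare 21 vs 19: take 19 from right. Merged: [2, 3, 5, 10, 12, 15, 19]
Append remaining from left: [21]. Merged: [2, 3, 5, 10, 12, 15, 19, 21]

Final merged array: [2, 3, 5, 10, 12, 15, 19, 21]
Total comparisons: 7

The merged array is [2, 3, 5, 10, 12, 15, 19, 21], requiring 7 comparisons. The merge step runs in O(n) time where n is the total number of elements.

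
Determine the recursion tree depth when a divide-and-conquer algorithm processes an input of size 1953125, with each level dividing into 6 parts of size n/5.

For divide and conquer with division factor 5:

Problem sizes at each level:
Level 0: 1953125
Level 1: 390625
Level 2: 78125
Level 3: 15625
Level 4: 3125
Level 5: 625
Level 6: 125
Level 7: 25
Level 8: 5
Level 9: 1

The root is level 0 and the size-1 base case is level 9 (the tree spans levels 0 through 9, i.e. 10 levels counting the root), so the depth is the number of divisions: log_5(1953125) = 9

The recursion tree depth is log_5(1953125) = 9. At each level, the problem size is divided by 5, so it takes 9 divisions to reduce to a base case of size 1. The algorithm makes 6 recursive calls at each level.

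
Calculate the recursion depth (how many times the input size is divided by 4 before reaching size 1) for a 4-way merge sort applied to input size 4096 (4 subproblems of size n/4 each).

For divide and conquer with division factor 4:

Problem sizes at each level:
Level 0: 4096
Level 1: 1024
Level 2: 256
Level 3: 64
Level 4: 16
Level 5: 4
Level 6: 1

The root is level 0 and the size-1 base case is level 6 (the tree spans levels 0 through 6, i.e. 7 levels counting the root), so the depth is the number of divisions: log_4(4096) = 6

The recursion tree depth is log_4(4096) = 6. At each level, the problem size is divided by 4, so it takes 6 divisions to reduce to a base case of size 1. The algorithm makes 4 recursive calls at each level.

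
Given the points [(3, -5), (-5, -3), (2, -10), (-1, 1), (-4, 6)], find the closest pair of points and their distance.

Computing all pairwise distances among 5 points:

d((3, -5), (-5, -3)) = 8.2462
d((3, -5), (2, -10)) = 5.099 <-- minimum
d((3, -5), (-1, 1)) = 7.2111
d((3, -5), (-4, 6)) = 13.0384
d((-5, -3), (2, -10)) = 9.8995
d((-5, -3), (-1, 1)) = 5.6569
d((-5, -3), (-4, 6)) = 9.0554
d((2, -10), (-1, 1)) = 11.4018
d((2, -10), (-4, 6)) = 17.088
d((-1, 1), (-4, 6)) = 5.831

Closest pair: (3, -5) and (2, -10) with distance 5.099

The closest pair is (3, -5) and (2, -10) with Euclidean distance 5.099. For 5 points, brute-force pairwise comparison is shown above. For large n, the divide-and-conquer algorithm (sort by x, recurse on halves, check the dividing strip) achieves O(n log n).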